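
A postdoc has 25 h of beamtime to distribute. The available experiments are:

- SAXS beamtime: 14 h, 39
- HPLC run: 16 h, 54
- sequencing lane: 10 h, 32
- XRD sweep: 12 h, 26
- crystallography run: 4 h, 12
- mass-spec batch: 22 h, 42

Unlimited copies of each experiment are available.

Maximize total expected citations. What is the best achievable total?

By expected citations per h: HPLC run 3.38, sequencing lane 3.20, crystallography run 3.00 lead.
Taking HPLC run + 2×crystallography run: 24 h used, 78 in expected citations.

78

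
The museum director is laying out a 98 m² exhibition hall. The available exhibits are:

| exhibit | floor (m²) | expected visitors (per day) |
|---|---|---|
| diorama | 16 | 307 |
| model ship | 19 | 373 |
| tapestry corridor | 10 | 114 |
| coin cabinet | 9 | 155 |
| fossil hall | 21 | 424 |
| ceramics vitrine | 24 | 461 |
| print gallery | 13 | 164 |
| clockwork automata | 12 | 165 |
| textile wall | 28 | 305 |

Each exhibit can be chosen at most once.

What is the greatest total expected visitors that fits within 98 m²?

1742

The ratio heuristic lands on diorama + model ship + coin cabinet + fossil hall + ceramics vitrine (1720) but leaves 9 m² idle.
The 16 m² tied up in diorama is better spent on print gallery + clockwork automata — total rises to 1742 (98 m²).
Next best is diorama + model ship + fossil hall + ceramics vitrine + clockwork automata at 1730 (92 m²) — short by 12.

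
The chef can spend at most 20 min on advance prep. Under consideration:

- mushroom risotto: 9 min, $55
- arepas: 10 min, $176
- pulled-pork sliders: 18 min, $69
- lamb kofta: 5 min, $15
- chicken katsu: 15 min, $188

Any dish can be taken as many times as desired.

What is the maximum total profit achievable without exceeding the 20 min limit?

352

Density check — arepas 17.60, chicken katsu 12.53, mushroom risotto 6.11, pulled-pork sliders 3.83 are the best per min.
Taking 2×arepas: 20 min used, 352 in profit.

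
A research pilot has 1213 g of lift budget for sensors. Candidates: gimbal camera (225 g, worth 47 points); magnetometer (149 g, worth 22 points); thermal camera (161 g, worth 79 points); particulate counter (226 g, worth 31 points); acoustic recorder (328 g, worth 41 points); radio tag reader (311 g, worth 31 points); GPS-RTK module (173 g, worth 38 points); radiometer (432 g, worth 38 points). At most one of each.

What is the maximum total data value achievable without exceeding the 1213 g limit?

Greedy by ratio would take gimbal camera + magnetometer + thermal camera + particulate counter + GPS-RTK module: 934 g used, total 217.
Dropping magnetometer frees 149 g; slotting in acoustic recorder (328 g) lifts the total to 236 at 1113 g.
The spare 100 g is too small for any remaining sensor, and no exchange beats 236.

236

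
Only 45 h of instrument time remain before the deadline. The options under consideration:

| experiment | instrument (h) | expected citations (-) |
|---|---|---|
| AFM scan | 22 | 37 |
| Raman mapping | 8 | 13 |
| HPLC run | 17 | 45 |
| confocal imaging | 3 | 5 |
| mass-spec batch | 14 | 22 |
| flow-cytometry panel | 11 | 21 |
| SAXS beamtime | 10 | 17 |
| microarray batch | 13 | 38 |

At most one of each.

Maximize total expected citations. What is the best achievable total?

Best packing: HPLC run + confocal imaging + flow-cytometry panel + microarray batch — 44 h, 109 total.

109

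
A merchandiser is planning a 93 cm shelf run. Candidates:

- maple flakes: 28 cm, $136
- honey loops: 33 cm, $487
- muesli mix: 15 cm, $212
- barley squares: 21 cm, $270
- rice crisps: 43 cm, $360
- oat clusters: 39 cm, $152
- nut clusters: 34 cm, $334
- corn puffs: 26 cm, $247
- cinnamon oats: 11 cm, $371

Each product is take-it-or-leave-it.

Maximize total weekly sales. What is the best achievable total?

1404

The ratio heuristic lands on honey loops + muesli mix + barley squares + cinnamon oats (1340) but leaves 13 cm idle.
The 21 cm tied up in barley squares is better spent on nut clusters — total rises to 1404 (93 cm).
The closest alternative, honey loops + barley squares + corn puffs + cinnamon oats, reaches only 1375.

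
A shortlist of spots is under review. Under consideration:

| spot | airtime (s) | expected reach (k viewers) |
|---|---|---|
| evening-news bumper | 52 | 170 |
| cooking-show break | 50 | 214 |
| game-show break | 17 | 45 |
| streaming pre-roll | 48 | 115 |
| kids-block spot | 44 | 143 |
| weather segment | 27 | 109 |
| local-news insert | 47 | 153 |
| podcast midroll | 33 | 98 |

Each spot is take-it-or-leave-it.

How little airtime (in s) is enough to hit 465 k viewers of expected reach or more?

121

Need the lightest bundle worth ≥ 465.
Taking cooking-show break + kids-block spot + weather segment gives 466 (≥ 465) for 121 s.
Any bundle with less than 121 s falls short of 465.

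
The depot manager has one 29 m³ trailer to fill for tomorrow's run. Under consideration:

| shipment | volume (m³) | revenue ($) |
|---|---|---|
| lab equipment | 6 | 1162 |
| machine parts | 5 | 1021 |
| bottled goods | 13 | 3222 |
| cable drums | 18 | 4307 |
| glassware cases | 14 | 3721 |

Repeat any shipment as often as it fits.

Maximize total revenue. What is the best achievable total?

Ranking by ratio (revenue/m³): glassware cases 265.79, bottled goods 247.85, cable drums 239.28, machine parts 204.20.
The ratio ordering already packs tightly: 2×glassware cases, 28 m³, 7442.

7442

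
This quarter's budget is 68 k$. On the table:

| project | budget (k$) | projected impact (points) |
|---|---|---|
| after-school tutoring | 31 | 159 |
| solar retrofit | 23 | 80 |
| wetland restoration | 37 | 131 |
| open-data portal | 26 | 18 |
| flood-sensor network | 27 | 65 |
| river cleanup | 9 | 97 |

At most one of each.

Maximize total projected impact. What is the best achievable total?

336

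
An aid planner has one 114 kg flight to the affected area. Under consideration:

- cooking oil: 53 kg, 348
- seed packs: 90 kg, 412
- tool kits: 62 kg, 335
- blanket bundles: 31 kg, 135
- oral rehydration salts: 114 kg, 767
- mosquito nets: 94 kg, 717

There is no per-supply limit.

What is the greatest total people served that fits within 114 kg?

By people served per kg: mosquito nets 7.63, oral rehydration salts 6.73, cooking oil 6.57, tool kits 5.40 lead.
The ratio heuristic lands on mosquito nets (717) but leaves 20 kg idle.
Dropping mosquito nets frees 94 kg; slotting in oral rehydration salts (114 kg) lifts the total to 767 at 114 kg.
That's the maximum — no swap from here does better than 767.

767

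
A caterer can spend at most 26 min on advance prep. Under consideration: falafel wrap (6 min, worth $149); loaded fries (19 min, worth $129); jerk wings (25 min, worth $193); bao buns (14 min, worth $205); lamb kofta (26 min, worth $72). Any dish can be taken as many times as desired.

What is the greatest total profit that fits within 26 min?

By profit per min: falafel wrap 24.83, bao buns 14.64, jerk wings 7.72 lead.
Best packing: 4×falafel wrap — 24 min, 596 total.
No other feasible combination exceeds 596.

596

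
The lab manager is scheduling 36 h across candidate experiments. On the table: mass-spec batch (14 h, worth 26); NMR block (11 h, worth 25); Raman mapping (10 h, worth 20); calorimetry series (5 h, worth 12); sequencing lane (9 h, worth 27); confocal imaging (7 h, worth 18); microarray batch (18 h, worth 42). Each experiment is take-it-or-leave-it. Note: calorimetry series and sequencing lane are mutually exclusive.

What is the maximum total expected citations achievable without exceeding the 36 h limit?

87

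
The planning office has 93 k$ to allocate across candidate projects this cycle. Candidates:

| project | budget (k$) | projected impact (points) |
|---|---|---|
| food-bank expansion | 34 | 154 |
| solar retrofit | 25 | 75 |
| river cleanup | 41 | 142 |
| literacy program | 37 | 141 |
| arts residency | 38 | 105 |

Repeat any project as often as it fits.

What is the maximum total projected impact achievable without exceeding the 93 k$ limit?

383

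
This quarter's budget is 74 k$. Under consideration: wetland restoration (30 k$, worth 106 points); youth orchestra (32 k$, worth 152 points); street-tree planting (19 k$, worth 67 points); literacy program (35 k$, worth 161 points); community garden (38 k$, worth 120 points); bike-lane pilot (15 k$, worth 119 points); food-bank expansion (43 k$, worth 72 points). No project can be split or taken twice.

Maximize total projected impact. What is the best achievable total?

Filling by ratio: youth orchestra + street-tree planting + bike-lane pilot for 338, with 8 k$ left unused.
Dropping youth orchestra frees 32 k$; slotting in literacy program (35 k$) lifts the total to 347 at 69 k$.
Runner-up youth orchestra + street-tree planting + bike-lane pilot tops out at 338.

347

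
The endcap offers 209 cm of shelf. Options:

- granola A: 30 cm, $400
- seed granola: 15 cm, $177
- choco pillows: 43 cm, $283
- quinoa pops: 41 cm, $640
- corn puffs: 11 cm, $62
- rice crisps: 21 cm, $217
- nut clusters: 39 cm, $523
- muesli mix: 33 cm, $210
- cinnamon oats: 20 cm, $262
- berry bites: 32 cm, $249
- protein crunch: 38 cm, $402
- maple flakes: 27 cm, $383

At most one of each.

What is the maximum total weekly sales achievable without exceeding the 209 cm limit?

By weekly sales per cm: quinoa pops 15.61, maple flakes 14.19, nut clusters 13.41 lead.
A density-first pass picks granola A + seed granola + quinoa pops + corn puffs + rice crisps + nut clusters + cinnamon oats + maple flakes — 2664 at 204 cm.
The 36 cm tied up in seed granola and rice crisps is better spent on protein crunch — total rises to 2672 (206 cm).

2672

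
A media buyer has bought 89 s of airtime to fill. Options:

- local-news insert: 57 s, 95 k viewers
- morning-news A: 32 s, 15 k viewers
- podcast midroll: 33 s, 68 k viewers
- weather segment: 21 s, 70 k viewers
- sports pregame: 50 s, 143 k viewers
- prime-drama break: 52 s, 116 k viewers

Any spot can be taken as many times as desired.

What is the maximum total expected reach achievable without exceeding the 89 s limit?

280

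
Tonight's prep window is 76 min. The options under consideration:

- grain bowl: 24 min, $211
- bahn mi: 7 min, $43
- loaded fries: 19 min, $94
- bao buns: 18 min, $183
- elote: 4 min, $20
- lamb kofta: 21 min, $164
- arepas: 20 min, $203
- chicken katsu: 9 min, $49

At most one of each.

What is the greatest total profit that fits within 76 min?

666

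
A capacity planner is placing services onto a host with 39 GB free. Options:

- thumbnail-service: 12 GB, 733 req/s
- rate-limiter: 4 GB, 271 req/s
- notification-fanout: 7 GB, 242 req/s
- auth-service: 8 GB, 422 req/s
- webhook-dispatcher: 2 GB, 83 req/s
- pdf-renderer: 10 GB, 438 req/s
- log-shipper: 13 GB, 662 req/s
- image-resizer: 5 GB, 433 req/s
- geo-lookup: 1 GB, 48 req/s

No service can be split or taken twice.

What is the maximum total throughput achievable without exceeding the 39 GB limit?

Greedy by ratio would take thumbnail-service + rate-limiter + notification-fanout + auth-service + webhook-dispatcher + image-resizer + geo-lookup: 39 GB used, total 2232.
Replace rate-limiter and notification-fanout and webhook-dispatcher with log-shipper: the trade gains 66 net, giving 2298 at 39 GB.
Next best is thumbnail-service + rate-limiter + auth-service + pdf-renderer + image-resizer at 2297 (39 GB) — short by 1.

2298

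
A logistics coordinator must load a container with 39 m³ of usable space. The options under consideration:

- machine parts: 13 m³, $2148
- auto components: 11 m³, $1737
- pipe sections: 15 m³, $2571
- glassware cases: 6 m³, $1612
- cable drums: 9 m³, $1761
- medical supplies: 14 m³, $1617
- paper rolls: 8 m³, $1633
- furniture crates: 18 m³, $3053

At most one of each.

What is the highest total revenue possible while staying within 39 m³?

7577

The ratio ordering already packs tightly: pipe sections + glassware cases + cable drums + paper rolls, 38 m³, 7577.
Next best is machine parts + auto components + glassware cases + cable drums at 7258 (39 m³) — short by 319.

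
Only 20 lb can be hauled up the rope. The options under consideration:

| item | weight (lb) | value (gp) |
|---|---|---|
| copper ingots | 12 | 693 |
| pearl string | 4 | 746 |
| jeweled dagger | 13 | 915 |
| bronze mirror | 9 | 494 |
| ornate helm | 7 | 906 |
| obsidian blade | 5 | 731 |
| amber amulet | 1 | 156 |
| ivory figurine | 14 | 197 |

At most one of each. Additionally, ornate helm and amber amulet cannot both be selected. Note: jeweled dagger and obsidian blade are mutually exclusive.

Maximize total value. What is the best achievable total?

2383

Ranking by ratio (value/lb): pearl string 186.50, amber amulet 156.00, obsidian blade 146.20, ornate helm 129.43.
Taking pearl string + ornate helm + obsidian blade: 16 lb used, 2383 in value.
No other feasible combination exceeds 2383.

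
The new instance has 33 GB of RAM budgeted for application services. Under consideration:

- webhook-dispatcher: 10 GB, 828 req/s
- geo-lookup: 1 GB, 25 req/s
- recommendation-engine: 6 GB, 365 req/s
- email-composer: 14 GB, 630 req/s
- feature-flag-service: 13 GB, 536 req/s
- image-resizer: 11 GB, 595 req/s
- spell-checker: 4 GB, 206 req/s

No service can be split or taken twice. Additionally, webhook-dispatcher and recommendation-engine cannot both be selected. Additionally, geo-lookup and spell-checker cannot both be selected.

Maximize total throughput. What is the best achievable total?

Ranking by ratio (throughput/GB): webhook-dispatcher 82.80, recommendation-engine 60.83, image-resizer 54.09.
Best packing: webhook-dispatcher + email-composer + spell-checker — 28 GB, 1664 total.

1664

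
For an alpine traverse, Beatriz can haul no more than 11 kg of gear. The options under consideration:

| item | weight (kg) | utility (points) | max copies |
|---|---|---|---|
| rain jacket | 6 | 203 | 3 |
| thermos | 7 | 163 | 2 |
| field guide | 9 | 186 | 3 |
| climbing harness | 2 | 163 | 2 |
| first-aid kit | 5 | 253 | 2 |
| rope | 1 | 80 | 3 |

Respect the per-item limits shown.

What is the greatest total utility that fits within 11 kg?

A density-first pass picks 2×climbing harness + 3×rope — 566 at 7 kg.
Replace rope with first-aid kit: the trade gains 173 net, giving 739 at 11 kg.
Every other selection either busts 11 kg or exceeds an availability limit or fails to beat 739.

739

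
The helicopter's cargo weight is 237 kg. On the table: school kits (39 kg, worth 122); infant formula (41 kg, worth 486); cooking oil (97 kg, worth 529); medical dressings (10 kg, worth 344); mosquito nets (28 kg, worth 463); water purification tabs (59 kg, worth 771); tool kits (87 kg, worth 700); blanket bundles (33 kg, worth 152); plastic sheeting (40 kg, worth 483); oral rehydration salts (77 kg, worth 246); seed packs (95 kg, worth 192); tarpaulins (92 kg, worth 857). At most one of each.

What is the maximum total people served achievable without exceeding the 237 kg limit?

Filling by ratio: infant formula + medical dressings + mosquito nets + water purification tabs + blanket bundles + plastic sheeting for 2699, with 26 kg left unused.
Dropping blanket bundles and plastic sheeting frees 73 kg; slotting in tarpaulins (92 kg) lifts the total to 2921 at 230 kg.

2921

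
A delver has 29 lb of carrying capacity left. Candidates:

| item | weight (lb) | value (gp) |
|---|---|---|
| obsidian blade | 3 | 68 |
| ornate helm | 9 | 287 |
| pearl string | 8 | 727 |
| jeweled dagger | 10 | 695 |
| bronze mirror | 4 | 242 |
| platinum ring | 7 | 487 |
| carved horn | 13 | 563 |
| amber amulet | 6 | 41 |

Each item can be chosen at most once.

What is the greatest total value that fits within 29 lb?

Taking pearl string + jeweled dagger + bronze mirror + platinum ring: 29 lb used, 2151 in value.
Nothing else within 29 lb beats 2151.

2151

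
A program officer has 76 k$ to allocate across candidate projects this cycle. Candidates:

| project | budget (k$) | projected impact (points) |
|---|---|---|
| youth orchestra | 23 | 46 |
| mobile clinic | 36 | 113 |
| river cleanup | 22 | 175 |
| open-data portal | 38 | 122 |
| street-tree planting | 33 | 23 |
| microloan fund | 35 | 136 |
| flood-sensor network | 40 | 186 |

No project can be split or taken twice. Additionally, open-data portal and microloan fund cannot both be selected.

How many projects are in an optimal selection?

2

Best achievable projected impact is 361.
river cleanup + flood-sensor network hits 361 at 62 k$.
Any selection reaching 361 contains exactly 2 projects.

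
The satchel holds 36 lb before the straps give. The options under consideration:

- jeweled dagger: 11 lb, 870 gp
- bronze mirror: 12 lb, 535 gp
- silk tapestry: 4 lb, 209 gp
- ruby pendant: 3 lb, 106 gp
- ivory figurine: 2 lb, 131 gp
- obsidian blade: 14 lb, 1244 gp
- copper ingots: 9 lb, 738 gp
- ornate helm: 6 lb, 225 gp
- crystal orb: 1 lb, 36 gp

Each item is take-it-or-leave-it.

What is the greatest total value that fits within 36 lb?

2983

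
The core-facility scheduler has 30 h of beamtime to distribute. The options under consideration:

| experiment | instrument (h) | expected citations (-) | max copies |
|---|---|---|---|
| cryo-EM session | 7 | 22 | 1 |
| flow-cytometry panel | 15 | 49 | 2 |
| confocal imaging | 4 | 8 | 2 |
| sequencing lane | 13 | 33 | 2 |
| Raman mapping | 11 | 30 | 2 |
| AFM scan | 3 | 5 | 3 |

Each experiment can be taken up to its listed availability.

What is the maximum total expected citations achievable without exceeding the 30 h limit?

Ranking by ratio (expected citations/h): flow-cytometry panel 3.27, cryo-EM session 3.14, Raman mapping 2.73, sequencing lane 2.54.
2×flow-cytometry panel uses 30 of the 30 h and totals 98.

98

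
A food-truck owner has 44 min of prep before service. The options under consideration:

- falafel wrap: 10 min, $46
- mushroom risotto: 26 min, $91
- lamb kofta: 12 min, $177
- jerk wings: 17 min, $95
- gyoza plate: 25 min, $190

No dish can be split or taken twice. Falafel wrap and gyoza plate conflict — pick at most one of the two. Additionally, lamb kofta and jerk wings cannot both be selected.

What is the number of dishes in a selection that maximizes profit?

2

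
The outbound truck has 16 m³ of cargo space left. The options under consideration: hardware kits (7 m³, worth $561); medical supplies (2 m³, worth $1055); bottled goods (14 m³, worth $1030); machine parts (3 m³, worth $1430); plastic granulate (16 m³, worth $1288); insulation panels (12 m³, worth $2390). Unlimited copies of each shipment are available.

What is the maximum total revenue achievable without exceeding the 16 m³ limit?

The ratio ordering already packs tightly: 8×medical supplies, 16 m³, 8440.
That's the maximum — no swap from here does better than 8440.

8440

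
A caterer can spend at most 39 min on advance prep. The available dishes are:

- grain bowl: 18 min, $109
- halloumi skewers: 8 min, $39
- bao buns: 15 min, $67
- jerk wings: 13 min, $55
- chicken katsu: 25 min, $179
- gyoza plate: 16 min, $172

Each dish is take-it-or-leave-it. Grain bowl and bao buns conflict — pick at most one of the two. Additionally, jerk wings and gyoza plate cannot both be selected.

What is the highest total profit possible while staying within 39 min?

281

The ratio ordering already packs tightly: grain bowl + gyoza plate, 34 min, 281.
That's the maximum — no feasible swap from here does better than 281.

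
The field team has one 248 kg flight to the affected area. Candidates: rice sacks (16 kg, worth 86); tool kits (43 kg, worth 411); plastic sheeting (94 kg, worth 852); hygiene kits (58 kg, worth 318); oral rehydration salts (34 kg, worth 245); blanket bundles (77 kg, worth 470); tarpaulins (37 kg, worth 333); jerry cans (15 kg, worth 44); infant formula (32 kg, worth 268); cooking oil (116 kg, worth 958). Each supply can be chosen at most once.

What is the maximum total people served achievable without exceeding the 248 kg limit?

Density check — tool kits 9.56, plastic sheeting 9.06, tarpaulins 9.00 are the best per kg.
The ratio heuristic lands on tool kits + plastic sheeting + oral rehydration salts + tarpaulins + infant formula (2109) but leaves 8 kg idle.
Dropping tool kits and oral rehydration salts and infant formula frees 109 kg; slotting in cooking oil (116 kg) lifts the total to 2143 at 247 kg.

2143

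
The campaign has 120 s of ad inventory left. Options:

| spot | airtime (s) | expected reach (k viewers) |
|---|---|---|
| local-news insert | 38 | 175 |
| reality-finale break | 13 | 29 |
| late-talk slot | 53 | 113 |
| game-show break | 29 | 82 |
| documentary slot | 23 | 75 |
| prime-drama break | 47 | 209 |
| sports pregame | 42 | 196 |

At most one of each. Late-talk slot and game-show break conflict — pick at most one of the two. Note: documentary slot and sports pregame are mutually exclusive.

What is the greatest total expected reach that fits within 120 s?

487

Game-show break + prime-drama break + sports pregame uses 118 of the 120 s and totals 487.
Every other selection either busts 120 s or breaks a pairing rule or fails to beat 487.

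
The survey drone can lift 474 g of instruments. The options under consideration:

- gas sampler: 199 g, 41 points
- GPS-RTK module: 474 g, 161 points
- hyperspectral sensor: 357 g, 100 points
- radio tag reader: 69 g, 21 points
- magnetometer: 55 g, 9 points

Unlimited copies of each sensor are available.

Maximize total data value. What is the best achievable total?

By data value per g: GPS-RTK module 0.34, radio tag reader 0.30, hyperspectral sensor 0.28, gas sampler 0.21 lead.
Best packing: GPS-RTK module — 474 g, 161 total.
No other feasible combination exceeds 161.

161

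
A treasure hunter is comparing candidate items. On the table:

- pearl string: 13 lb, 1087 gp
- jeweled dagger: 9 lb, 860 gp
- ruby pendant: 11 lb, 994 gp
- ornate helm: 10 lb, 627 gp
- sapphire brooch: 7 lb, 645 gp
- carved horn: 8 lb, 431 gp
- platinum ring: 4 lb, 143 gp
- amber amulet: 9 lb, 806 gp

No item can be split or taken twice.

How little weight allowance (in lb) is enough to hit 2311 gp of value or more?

25

Look for the lowest-weight combination reaching 2311.
Taking jeweled dagger + sapphire brooch + amber amulet gives 2311 (≥ 2311) for 25 lb.
Below 25 lb the best achievable stays under 2311.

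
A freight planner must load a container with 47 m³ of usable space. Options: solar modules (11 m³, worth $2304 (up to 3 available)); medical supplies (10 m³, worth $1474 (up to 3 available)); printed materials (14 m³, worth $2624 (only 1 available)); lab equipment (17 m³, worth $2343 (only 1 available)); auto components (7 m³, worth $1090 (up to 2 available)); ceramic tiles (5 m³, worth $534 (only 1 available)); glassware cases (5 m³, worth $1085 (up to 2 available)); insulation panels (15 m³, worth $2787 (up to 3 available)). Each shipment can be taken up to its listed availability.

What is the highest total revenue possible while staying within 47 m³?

9565

Taking the top-ratio shipments first gives 3×solar modules + 2×glassware cases for 9082 (43 m³).
Replace solar modules with insulation panels: the trade gains 483 net, giving 9565 at 47 m³.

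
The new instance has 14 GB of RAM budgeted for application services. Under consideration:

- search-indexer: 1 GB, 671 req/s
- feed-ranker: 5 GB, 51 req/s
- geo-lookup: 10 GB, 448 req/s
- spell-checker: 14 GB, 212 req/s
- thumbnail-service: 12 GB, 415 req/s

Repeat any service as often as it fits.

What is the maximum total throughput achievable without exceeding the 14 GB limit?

Density check — search-indexer 671.00, geo-lookup 44.80, thumbnail-service 34.58, spell-checker 15.14 are the best per GB.
14×search-indexer uses 14 of the 14 GB and totals 9394.

9394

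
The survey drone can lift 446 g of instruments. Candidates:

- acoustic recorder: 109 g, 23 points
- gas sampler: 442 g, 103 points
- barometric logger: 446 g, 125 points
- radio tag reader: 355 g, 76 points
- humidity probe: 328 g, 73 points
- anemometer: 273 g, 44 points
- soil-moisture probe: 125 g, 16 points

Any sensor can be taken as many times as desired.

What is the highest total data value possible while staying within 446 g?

125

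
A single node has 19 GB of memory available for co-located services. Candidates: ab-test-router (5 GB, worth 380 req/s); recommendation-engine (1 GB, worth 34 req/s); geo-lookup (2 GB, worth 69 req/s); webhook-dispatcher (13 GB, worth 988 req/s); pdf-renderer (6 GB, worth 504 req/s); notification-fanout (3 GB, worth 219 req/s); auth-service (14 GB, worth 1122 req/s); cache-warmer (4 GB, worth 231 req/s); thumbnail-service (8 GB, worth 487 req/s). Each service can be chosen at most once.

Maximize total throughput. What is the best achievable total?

1502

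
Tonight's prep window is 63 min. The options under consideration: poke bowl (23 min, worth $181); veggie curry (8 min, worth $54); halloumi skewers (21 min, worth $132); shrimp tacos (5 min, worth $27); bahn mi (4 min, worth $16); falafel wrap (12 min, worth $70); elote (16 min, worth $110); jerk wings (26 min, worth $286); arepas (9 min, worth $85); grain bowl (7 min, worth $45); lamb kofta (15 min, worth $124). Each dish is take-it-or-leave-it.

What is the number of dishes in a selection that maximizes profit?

4

Optimal total is 579.
For example poke bowl + shrimp tacos + jerk wings + arepas achieves it, using 63 min.
Any selection reaching 579 contains exactly 4 dishes.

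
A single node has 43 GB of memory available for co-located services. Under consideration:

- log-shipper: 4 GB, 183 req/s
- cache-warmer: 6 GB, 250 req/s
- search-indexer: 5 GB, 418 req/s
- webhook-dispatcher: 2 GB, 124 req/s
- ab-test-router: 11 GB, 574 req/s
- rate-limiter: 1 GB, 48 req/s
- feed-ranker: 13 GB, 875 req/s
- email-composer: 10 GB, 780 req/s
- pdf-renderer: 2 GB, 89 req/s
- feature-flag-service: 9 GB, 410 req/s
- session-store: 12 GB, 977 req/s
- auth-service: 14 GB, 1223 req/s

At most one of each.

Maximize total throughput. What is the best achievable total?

3522

Taking search-indexer + webhook-dispatcher + email-composer + session-store + auth-service: 43 GB used, 3522 in throughput.
Runner-up search-indexer + email-composer + pdf-renderer + session-store + auth-service tops out at 3487.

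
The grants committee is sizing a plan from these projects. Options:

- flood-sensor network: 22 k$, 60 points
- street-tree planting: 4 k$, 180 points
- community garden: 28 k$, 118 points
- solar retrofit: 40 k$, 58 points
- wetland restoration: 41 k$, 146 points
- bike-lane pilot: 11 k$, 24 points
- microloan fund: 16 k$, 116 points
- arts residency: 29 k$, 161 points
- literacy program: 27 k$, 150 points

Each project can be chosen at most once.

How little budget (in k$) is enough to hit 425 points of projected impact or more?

47

Minimise k$ subject to total projected impact ≥ 425.
street-tree planting + microloan fund + literacy program reaches 446 using 47 k$.
Any bundle with less than 47 k$ falls short of 425.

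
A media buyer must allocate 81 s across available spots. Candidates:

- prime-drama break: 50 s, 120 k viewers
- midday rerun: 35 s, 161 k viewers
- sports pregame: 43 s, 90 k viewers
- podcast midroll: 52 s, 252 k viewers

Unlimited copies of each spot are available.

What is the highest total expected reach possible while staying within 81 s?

322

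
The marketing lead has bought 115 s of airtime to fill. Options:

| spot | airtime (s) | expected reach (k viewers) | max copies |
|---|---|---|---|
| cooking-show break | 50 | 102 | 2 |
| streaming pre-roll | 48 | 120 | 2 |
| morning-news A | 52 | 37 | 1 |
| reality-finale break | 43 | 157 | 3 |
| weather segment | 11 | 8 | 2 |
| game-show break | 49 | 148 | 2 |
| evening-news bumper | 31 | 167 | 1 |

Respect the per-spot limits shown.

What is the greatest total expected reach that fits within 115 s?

Ranking by ratio (expected reach/s): evening-news bumper 5.39, reality-finale break 3.65, game-show break 3.02, streaming pre-roll 2.50.
The ratio ordering already packs tightly: reality-finale break + 2×weather segment + evening-news bumper, 96 s, 340.

340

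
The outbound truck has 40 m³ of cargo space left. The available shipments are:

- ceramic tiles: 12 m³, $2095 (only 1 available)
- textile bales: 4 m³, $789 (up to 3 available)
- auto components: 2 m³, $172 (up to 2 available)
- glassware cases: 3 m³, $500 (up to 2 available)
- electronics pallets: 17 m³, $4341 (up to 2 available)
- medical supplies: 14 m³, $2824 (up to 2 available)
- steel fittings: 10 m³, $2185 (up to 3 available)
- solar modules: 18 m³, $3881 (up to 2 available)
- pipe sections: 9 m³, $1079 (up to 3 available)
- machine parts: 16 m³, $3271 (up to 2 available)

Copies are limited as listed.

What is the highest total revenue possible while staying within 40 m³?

Greedy by ratio would take textile bales + auto components + 2×electronics pallets: 40 m³ used, total 9643.
Replace textile bales and auto components with 2×glassware cases: the trade gains 39 net, giving 9682 at 40 m³.
No other feasible combination exceeds 9682.

9682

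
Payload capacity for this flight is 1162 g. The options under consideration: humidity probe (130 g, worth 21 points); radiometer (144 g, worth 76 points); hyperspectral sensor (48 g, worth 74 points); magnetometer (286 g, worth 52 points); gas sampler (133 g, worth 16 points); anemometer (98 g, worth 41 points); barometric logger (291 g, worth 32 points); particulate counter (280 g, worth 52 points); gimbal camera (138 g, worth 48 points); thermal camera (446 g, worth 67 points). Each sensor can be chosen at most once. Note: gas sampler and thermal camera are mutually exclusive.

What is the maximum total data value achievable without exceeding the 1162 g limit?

Taking humidity probe + radiometer + hyperspectral sensor + magnetometer + anemometer + particulate counter + gimbal camera: 1124 g used, 364 in data value.

364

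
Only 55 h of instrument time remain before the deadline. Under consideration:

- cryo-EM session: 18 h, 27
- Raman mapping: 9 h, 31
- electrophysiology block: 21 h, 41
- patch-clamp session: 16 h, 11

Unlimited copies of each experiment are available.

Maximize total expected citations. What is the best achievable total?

The ratio ordering already packs tightly: 6×Raman mapping, 54 h, 186.

186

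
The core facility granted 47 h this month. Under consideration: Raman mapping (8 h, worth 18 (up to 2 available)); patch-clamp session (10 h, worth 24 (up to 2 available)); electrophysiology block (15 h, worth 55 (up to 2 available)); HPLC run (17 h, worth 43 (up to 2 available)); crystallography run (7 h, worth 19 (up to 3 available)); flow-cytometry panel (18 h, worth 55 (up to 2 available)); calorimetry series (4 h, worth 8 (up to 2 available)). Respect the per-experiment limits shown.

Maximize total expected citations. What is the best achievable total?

153

By expected citations per h: electrophysiology block 3.67, flow-cytometry panel 3.06, crystallography run 2.71, HPLC run 2.53 lead.
Filling by ratio: 2×electrophysiology block + 2×crystallography run for 148, with 3 h left unused.
Dropping crystallography run frees 7 h; slotting in patch-clamp session (10 h) lifts the total to 153 at 47 h.
Nothing else within 47 h beats 153.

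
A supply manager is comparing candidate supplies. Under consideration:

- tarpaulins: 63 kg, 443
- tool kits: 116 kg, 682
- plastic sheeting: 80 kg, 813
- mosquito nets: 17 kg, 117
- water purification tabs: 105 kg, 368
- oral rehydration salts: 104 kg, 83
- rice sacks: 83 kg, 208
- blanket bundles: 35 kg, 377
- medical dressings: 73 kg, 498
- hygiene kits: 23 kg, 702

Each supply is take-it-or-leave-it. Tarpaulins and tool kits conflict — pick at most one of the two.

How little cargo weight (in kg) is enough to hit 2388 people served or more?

211

Need the lightest bundle worth ≥ 2388.
plastic sheeting + blanket bundles + medical dressings + hygiene kits: 2390 people served at 211 kg.
Any bundle with less than 211 kg falls short of 2388.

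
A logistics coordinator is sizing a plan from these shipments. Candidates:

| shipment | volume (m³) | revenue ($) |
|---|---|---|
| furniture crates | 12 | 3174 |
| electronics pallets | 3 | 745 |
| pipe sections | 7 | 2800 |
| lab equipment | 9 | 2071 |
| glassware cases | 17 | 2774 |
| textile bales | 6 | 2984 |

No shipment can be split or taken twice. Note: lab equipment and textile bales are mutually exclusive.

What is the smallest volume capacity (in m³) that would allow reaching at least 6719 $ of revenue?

Minimise m³ subject to total revenue ≥ 6719.
furniture crates + electronics pallets + textile bales reaches 6903 using 21 m³.
No combination under 21 m³ hits 6719.

21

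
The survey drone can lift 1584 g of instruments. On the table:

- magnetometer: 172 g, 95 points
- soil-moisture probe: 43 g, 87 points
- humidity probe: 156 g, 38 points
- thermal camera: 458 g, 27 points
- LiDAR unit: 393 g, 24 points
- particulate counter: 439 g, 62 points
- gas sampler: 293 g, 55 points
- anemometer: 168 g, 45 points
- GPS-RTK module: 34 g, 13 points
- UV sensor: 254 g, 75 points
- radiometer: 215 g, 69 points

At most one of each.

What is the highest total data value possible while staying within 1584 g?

488

By data value per g: soil-moisture probe 2.02, magnetometer 0.55, GPS-RTK module 0.38, radiometer 0.32 lead.
Filling by ratio: magnetometer + soil-moisture probe + humidity probe + gas sampler + anemometer + GPS-RTK module + UV sensor + radiometer for 477, with 249 g left unused.
Replace humidity probe and GPS-RTK module with particulate counter: the trade gains 11 net, giving 488 at 1584 g.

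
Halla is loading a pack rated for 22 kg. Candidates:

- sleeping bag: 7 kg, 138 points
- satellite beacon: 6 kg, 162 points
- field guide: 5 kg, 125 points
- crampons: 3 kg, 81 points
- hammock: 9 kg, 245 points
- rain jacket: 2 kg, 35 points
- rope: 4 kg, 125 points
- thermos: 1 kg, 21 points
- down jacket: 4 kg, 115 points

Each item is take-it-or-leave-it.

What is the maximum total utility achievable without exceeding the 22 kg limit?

Filling by ratio: crampons + hammock + rope + thermos + down jacket for 587, with 1 kg left unused.
Dropping thermos and down jacket frees 5 kg; slotting in satellite beacon (6 kg) lifts the total to 613 at 22 kg.
Nothing else within 22 kg beats 613.

613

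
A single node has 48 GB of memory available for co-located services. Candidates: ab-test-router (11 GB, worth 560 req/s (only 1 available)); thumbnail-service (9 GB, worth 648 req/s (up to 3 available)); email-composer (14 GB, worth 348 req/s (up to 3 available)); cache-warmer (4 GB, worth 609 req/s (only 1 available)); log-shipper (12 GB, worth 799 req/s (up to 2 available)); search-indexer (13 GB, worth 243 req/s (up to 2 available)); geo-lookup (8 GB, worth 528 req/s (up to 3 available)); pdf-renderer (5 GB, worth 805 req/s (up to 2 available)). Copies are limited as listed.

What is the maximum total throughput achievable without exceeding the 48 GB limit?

Taking the top-ratio services first gives 3×thumbnail-service + cache-warmer + 2×pdf-renderer for 4163 (41 GB).
The 9 GB tied up in thumbnail-service is better spent on 2×geo-lookup — total rises to 4571 (48 GB).

4571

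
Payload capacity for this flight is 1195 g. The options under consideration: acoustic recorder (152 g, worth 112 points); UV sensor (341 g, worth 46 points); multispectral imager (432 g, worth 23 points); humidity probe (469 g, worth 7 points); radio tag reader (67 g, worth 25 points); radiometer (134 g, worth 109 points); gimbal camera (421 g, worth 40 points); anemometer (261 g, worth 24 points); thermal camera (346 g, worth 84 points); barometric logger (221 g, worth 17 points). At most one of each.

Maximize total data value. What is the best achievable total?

Best packing: acoustic recorder + UV sensor + radio tag reader + radiometer + thermal camera — 1040 g, 376 total.
The closest alternative, acoustic recorder + radio tag reader + radiometer + anemometer + thermal camera + barometric logger, reaches only 371.

376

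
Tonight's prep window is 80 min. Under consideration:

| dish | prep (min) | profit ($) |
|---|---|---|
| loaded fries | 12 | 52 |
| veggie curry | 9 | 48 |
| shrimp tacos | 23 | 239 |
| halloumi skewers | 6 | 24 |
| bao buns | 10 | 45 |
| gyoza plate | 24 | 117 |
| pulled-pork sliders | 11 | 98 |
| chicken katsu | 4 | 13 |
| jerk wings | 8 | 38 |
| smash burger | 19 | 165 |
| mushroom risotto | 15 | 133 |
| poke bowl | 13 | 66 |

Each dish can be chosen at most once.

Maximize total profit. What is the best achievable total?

Ranking by ratio (profit/min): shrimp tacos 10.39, pulled-pork sliders 8.91, mushroom risotto 8.87.
Filling by ratio: veggie curry + shrimp tacos + pulled-pork sliders + smash burger + mushroom risotto for 683, with 3 min left unused.
The 9 min tied up in veggie curry is better spent on loaded fries — total rises to 687 (80 min).

687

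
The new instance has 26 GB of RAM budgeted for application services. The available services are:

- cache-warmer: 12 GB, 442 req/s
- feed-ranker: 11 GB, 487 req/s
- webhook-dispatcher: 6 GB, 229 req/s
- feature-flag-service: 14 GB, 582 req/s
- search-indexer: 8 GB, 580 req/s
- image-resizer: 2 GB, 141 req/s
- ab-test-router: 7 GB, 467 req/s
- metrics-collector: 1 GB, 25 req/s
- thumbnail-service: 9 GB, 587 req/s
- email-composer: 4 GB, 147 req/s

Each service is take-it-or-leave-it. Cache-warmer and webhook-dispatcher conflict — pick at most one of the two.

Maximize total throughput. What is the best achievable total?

By throughput per GB: search-indexer 72.50, image-resizer 70.50, ab-test-router 66.71 lead.
The ratio ordering already packs tightly: search-indexer + image-resizer + ab-test-router + thumbnail-service, 26 GB, 1775.
An exhaustive check of the 1024 subsets confirms 1775.

1775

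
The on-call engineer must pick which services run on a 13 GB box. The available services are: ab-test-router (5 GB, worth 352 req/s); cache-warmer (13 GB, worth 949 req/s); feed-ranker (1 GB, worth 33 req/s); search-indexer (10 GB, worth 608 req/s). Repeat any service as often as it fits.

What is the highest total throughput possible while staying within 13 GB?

949

Taking cache-warmer: 13 GB used, 949 in throughput.
Nothing else within 13 GB beats 949.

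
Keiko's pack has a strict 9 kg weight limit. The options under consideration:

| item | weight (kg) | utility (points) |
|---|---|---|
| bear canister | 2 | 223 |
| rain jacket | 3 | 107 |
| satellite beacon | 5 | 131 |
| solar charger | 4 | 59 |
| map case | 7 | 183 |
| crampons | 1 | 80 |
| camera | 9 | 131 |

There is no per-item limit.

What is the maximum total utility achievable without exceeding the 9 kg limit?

972

By utility per kg: bear canister 111.50, crampons 80.00, rain jacket 35.67, satellite beacon 26.20 lead.
The ratio ordering already packs tightly: 4×bear canister + crampons, 9 kg, 972.
That's the maximum — no swap from here does better than 972.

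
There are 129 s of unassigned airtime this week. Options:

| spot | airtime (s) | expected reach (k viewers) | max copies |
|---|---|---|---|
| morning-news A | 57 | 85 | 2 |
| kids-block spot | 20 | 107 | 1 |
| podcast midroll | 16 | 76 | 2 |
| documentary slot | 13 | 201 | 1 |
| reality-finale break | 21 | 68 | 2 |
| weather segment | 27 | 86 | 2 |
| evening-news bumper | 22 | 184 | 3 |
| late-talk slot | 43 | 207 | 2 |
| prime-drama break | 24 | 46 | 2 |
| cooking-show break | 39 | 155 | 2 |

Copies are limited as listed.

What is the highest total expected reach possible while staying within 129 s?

Filling by ratio: kids-block spot + podcast midroll + documentary slot + 3×evening-news bumper for 936, with 14 s left unused.
The 36 s tied up in kids-block spot and podcast midroll is better spent on late-talk slot — total rises to 960 (122 s).
That's the maximum — no swap from here does better than 960.

960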